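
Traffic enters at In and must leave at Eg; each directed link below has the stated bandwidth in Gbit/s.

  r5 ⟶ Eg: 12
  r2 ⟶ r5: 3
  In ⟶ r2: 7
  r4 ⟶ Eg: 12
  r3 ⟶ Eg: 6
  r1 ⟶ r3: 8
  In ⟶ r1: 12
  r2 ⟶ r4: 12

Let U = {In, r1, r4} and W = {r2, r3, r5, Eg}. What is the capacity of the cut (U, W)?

Edges leaving {In, r1, r4}: In→r2 (7), r1→r3 (8), r4→Eg (12).
Cut capacity = 7 + 8 + 12 = 27.

27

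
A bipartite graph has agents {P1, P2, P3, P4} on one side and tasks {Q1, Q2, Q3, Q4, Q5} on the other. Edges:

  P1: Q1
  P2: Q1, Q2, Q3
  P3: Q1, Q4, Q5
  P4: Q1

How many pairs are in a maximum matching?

Unit-capacity flow: source→left, listed edges, right→sink; max matching = max flow.
Augmenting path P1→Q1 (+1); matched 1.
Augmenting path P2→Q2 (+1); matched 2.
Augmenting path P3→Q4 (+1); matched 3.
No augmenting path remains; maximum matching = 3.
König certificate: {P2, P3, Q1} is a vertex cover of size 3 (every listed pair touches it), so no matching can be larger.

3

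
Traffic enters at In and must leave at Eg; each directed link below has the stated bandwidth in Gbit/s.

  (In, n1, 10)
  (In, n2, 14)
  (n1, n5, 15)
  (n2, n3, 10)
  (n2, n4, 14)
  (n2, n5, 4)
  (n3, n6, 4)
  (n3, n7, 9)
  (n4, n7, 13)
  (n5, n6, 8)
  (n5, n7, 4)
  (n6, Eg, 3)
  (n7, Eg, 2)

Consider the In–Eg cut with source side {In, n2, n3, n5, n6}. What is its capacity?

40

Edges leaving {In, n2, n3, n5, n6}: In→n1 (10), n2→n4 (14), n3→n7 (9), n5→n7 (4), n6→Eg (3).
Cut capacity = 10 + 14 + 9 + 4 + 3 = 40.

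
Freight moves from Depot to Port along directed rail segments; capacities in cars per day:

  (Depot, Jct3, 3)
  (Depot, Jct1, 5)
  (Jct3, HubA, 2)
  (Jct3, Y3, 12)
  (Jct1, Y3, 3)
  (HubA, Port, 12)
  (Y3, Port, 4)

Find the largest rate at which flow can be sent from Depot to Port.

Augment Depot→Jct3→HubA→Port: bottleneck 2, flow now 2.
Augment Depot→Jct3→Y3→Port: bottleneck 1, flow now 3.
Augment Depot→Jct1→Y3→Port: bottleneck 3, flow now 6.
No augmenting path remains; maximum flow = 6.
In the residual graph, reachable from Depot: {Depot, Jct1}.
Min-cut edges: Depot→Jct3 (3), Jct1→Y3 (3); capacity 3 + 3 = 6.
This cut is saturated, so no flow can exceed 6.

6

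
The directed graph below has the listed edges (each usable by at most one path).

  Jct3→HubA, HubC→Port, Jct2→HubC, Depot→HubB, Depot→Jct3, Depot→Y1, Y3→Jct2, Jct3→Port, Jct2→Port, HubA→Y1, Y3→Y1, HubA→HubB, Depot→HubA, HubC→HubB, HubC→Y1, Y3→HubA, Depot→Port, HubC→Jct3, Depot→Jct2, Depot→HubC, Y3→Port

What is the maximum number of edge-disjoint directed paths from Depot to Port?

4

Assign every edge capacity 1; by Menger, the answer equals the max flow.
Path Depot→Port (+1); total 1.
Path Depot→HubC→Port (+1); total 2.
Path Depot→Jct3→Port (+1); total 3.
Path Depot→Jct2→Port (+1); total 4.
No residual Depot→Port path; max flow = 4.
Certifying cut of size 4: {Depot→HubC, Depot→Jct2, Depot→Jct3, Depot→Port}.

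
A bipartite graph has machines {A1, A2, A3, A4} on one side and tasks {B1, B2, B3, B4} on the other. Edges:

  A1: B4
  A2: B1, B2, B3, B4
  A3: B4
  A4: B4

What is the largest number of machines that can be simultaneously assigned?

Unit-capacity flow: source→left, listed edges, right→sink; max matching = max flow.
Augmenting path A1→B4 (+1); matched 1.
Augmenting path A2→B1 (+1); matched 2.
No augmenting path remains; maximum matching = 2.
König certificate: {A2, B4} is a vertex cover of size 2 (every listed pair touches it), so no matching can be larger.

2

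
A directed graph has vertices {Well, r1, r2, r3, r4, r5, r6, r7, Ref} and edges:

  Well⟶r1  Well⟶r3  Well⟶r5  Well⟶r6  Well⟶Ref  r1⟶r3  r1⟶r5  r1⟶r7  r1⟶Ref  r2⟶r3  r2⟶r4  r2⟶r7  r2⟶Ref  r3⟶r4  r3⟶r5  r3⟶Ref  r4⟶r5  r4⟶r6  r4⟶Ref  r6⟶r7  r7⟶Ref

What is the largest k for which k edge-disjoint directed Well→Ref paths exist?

4

Assign every edge capacity 1; by Menger, the answer equals the max flow.
Path Well→Ref (+1); total 1.
Path Well→r1→Ref (+1); total 2.
Path Well→r3→Ref (+1); total 3.
Path Well→r6→r7→Ref (+1); total 4.
No residual Well→Ref path; max flow = 4.
Certifying cut of size 4: {Well→Ref, Well→r1, Well→r3, Well→r6}.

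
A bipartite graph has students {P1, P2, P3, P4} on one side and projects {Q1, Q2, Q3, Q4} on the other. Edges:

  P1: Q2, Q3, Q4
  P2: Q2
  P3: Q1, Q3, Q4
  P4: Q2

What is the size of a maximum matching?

3

Unit-capacity flow: source→left, listed edges, right→sink; max matching = max flow.
Augmenting path P1→Q2 (+1); matched 1.
Augmenting path P3→Q1 (+1); matched 2.
Augmenting path P2→Q2→P1→Q3 (+1); matched 3.
No augmenting path remains; maximum matching = 3.
König certificate: {P1, P3, Q2} is a vertex cover of size 3 (every listed pair touches it), so no matching can be larger.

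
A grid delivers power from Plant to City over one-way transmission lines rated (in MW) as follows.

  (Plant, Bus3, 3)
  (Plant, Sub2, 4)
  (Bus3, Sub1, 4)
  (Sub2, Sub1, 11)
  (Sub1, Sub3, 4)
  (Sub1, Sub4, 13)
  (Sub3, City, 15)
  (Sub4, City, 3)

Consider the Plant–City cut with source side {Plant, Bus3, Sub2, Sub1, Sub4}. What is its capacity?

Edges leaving {Plant, Bus3, Sub2, Sub1, Sub4}: Sub1→Sub3 (4), Sub4→City (3).
Cut capacity = 4 + 3 = 7.

7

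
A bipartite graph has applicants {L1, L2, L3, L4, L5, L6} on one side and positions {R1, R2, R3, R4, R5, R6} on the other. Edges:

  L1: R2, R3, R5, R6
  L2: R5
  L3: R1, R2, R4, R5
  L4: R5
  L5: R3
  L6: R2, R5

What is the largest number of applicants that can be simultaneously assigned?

Unit-capacity flow: source→left, listed edges, right→sink; max matching = max flow.
Augmenting path L1→R2 (+1); matched 1.
Augmenting path L2→R5 (+1); matched 2.
Augmenting path L3→R1 (+1); matched 3.
Augmenting path L5→R3 (+1); matched 4.
Augmenting path L6→R2→L1→R6 (+1); matched 5.
No augmenting path remains; maximum matching = 5.
König certificate: {L1, L3, L5, L6, R5} is a vertex cover of size 5 (every listed pair touches it), so no matching can be larger.

5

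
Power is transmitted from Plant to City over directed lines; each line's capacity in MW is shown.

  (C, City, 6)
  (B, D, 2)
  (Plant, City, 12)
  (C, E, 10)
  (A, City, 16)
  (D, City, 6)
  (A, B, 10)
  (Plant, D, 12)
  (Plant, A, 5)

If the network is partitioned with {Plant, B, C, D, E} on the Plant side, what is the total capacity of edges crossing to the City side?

Edges leaving {Plant, B, C, D, E}: Plant→A (5), Plant→City (12), C→City (6), D→City (6).
Cut capacity = 5 + 12 + 6 + 6 = 29.

29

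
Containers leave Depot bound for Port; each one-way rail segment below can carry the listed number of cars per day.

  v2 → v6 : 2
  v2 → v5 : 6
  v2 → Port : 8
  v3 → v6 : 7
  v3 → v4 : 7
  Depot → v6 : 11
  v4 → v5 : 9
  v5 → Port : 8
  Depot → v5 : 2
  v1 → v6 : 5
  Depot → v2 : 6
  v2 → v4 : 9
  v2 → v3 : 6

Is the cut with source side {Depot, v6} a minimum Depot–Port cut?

Given cut capacity: 6 + 2 = 8.
Augment Depot→v2→Port: bottleneck 6, flow now 6.
Augment Depot→v5→Port: bottleneck 2, flow now 8.
No augmenting path remains; maximum flow = 8.
Cut capacity 8 equals the max flow, so it is a minimum cut.

Yes — it is a minimum cut (capacity 8).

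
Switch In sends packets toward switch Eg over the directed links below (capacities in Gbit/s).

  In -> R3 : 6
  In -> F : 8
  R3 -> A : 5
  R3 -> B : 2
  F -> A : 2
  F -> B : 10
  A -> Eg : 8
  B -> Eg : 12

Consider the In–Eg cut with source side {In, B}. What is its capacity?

Edges leaving {In, B}: In→R3 (6), In→F (8), B→Eg (12).
Cut capacity = 6 + 8 + 12 = 26.

26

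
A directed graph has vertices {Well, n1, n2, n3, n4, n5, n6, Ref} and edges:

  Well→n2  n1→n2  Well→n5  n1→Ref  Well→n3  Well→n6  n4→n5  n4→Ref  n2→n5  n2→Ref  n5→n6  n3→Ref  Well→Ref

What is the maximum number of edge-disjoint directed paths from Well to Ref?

Assign every edge capacity 1; by Menger, the answer equals the max flow.
Path Well→Ref (+1); total 1.
Path Well→n2→Ref (+1); total 2.
Path Well→n3→Ref (+1); total 3.
No residual Well→Ref path; max flow = 3.
Certifying cut of size 3: {Well→Ref, Well→n2, Well→n3}.

3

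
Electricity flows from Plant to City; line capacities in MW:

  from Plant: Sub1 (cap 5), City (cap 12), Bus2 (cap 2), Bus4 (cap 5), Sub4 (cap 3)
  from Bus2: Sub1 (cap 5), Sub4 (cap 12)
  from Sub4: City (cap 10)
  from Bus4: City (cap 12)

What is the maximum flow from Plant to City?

Augment Plant→City: bottleneck 12, flow now 12.
Augment Plant→Sub4→City: bottleneck 3, flow now 15.
Augment Plant→Bus4→City: bottleneck 5, flow now 20.
Augment Plant→Bus2→Sub4→City: bottleneck 2, flow now 22.
No augmenting path remains; maximum flow = 22.
In the residual graph, reachable from Plant: {Plant, Sub1}.
Min-cut edges: Plant→Bus2 (2), Plant→Sub4 (3), Plant→Bus4 (5), Plant→City (12); capacity 2 + 3 + 5 + 12 = 22.
This cut is saturated, so no flow can exceed 22.

22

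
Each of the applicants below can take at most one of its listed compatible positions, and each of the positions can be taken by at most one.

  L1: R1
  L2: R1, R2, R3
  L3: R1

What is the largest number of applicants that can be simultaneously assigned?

Unit-capacity flow: source→left, listed edges, right→sink; max matching = max flow.
Augmenting path L1→R1 (+1); matched 1.
Augmenting path L2→R2 (+1); matched 2.
No augmenting path remains; maximum matching = 2.
König certificate: {L2, R1} is a vertex cover of size 2 (every listed pair touches it), so no matching can be larger.

2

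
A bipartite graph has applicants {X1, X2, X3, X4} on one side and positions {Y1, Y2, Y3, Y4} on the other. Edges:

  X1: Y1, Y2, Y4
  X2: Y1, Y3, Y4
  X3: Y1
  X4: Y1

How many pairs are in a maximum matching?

Unit-capacity flow: source→left, listed edges, right→sink; max matching = max flow.
Augmenting path X1→Y1 (+1); matched 1.
Augmenting path X2→Y3 (+1); matched 2.
Augmenting path X3→Y1→X1→Y2 (+1); matched 3.
No augmenting path remains; maximum matching = 3.
König certificate: {X1, X2, Y1} is a vertex cover of size 3 (every listed pair touches it), so no matching can be larger.

3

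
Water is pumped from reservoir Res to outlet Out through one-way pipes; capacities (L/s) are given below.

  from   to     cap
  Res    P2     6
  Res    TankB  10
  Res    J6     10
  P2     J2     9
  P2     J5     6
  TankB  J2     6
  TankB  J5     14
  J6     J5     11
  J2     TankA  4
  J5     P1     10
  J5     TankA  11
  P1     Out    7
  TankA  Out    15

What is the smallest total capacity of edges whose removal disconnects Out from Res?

22

Augment Res→P2→J2→TankA→Out: bottleneck 4, flow now 4.
Augment Res→P2→J5→P1→Out: bottleneck 2, flow now 6.
Augment Res→TankB→J5→P1→Out: bottleneck 5, flow now 11.
Augment Res→TankB→J5→TankA→Out: bottleneck 5, flow now 16.
Augment Res→J6→J5→TankA→Out: bottleneck 6, flow now 22.
No augmenting path remains; maximum flow = 22.
By max-flow min-cut, the minimum cut capacity equals the max flow.
In the residual graph, reachable from Res: {Res, P2, TankB, J6, J2, J5, P1}.
Min-cut edges: J2→TankA (4), J5→TankA (11), P1→Out (7); capacity 4 + 11 + 7 = 22.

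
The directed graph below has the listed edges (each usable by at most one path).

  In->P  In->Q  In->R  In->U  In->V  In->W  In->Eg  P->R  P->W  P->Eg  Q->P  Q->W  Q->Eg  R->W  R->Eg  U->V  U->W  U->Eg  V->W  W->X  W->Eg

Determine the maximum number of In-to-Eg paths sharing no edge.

6

Assign every edge capacity 1; by Menger, the answer equals the max flow.
Path In→Eg (+1); total 1.
Path In→P→Eg (+1); total 2.
Path In→Q→Eg (+1); total 3.
Path In→R→Eg (+1); total 4.
Path In→U→Eg (+1); total 5.
Path In→W→Eg (+1); total 6.
No residual In→Eg path; max flow = 6.
Certifying cut of size 6: {In→Eg, In→P, In→Q, In→R, In→U, W→Eg}.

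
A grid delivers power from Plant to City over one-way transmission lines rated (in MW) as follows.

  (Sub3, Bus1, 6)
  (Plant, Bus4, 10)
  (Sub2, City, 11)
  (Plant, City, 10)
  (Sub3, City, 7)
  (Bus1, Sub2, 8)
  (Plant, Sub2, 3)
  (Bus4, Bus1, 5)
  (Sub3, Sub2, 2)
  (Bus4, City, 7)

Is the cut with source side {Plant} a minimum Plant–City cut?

Yes — it is a minimum cut (capacity 23).

Given cut capacity: 10 + 3 + 10 = 23.
Augment Plant→City: bottleneck 10, flow now 10.
Augment Plant→Bus4→City: bottleneck 7, flow now 17.
Augment Plant→Sub2→City: bottleneck 3, flow now 20.
Augment Plant→Bus4→Bus1→Sub2→City: bottleneck 3, flow now 23.
No augmenting path remains; maximum flow = 23.
Cut capacity 23 equals the max flow, so it is a minimum cut.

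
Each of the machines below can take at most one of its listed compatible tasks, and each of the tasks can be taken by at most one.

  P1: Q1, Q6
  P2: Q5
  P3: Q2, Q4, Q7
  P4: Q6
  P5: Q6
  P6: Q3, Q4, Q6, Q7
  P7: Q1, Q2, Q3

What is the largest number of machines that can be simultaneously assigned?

6

Unit-capacity flow: source→left, listed edges, right→sink; max matching = max flow.
Augmenting path P1→Q1 (+1); matched 1.
Augmenting path P2→Q5 (+1); matched 2.
Augmenting path P3→Q2 (+1); matched 3.
Augmenting path P4→Q6 (+1); matched 4.
Augmenting path P6→Q3 (+1); matched 5.
Augmenting path P7→Q2→P3→Q4 (+1); matched 6.
No augmenting path remains; maximum matching = 6.
König certificate: {P1, P2, P3, P6, P7, Q6} is a vertex cover of size 6 (every listed pair touches it), so no matching can be larger.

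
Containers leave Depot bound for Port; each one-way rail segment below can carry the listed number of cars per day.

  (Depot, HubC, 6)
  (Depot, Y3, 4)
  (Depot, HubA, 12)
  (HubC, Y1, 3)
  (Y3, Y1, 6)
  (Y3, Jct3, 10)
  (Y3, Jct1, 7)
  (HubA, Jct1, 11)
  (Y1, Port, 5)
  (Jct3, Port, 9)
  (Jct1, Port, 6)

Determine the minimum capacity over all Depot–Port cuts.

13

Augment Depot→HubC→Y1→Port: bottleneck 3, flow now 3.
Augment Depot→Y3→Y1→Port: bottleneck 2, flow now 5.
Augment Depot→Y3→Jct3→Port: bottleneck 2, flow now 7.
Augment Depot→HubA→Jct1→Port: bottleneck 6, flow now 13.
No augmenting path remains; maximum flow = 13.
By max-flow min-cut, the minimum cut capacity equals the max flow.
In the residual graph, reachable from Depot: {Depot, HubC, HubA, Jct1}.
Min-cut edges: Depot→Y3 (4), HubC→Y1 (3), Jct1→Port (6); capacity 4 + 3 + 6 = 13.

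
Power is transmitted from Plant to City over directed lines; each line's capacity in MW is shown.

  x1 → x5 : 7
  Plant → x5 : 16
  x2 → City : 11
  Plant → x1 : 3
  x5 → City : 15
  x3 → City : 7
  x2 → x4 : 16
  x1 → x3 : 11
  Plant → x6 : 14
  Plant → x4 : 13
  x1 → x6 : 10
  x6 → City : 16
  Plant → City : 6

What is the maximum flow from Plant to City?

38

Augment Plant→City: bottleneck 6, flow now 6.
Augment Plant→x5→City: bottleneck 15, flow now 21.
Augment Plant→x6→City: bottleneck 14, flow now 35.
Augment Plant→x1→x3→City: bottleneck 3, flow now 38.
No augmenting path remains; maximum flow = 38.
In the residual graph, reachable from Plant: {Plant, x4, x5}.
Min-cut edges: Plant→x1 (3), Plant→x6 (14), Plant→City (6), x5→City (15); capacity 3 + 14 + 6 + 15 = 38.
This cut is saturated, so no flow can exceed 38.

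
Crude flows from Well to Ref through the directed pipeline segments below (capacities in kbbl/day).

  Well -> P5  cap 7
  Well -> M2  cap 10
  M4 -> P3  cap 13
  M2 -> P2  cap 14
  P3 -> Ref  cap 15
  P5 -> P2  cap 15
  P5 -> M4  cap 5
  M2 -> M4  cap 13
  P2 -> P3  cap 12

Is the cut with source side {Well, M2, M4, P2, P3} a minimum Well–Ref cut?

Given cut capacity: 7 + 15 = 22.
Augment Well→P5→M4→P3→Ref: bottleneck 5, flow now 5.
Augment Well→P5→P2→P3→Ref: bottleneck 2, flow now 7.
Augment Well→M2→M4→P3→Ref: bottleneck 8, flow now 15.
No augmenting path remains; maximum flow = 15.
In the residual graph, reachable from Well: {Well, P5, M2, M4, P2, P3}.
Min-cut edges: P3→Ref (15); capacity 15 = 15.
Cut capacity 22 exceeds the max flow 15, so it is not minimum.

No — its capacity is 22, but the minimum cut has capacity 15.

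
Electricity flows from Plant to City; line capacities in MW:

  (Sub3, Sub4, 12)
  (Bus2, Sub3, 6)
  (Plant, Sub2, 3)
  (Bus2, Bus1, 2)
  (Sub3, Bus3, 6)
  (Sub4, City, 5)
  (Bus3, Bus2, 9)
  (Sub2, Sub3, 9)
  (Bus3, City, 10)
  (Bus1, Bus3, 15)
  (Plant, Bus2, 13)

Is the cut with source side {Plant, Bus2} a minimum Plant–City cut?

Given cut capacity: 3 + 6 + 2 = 11.
Augment Plant→Bus2→Sub3→Sub4→City: bottleneck 5, flow now 5.
Augment Plant→Bus2→Sub3→Bus3→City: bottleneck 1, flow now 6.
Augment Plant→Bus2→Bus1→Bus3→City: bottleneck 2, flow now 8.
Augment Plant→Sub2→Sub3→Bus3→City: bottleneck 3, flow now 11.
No augmenting path remains; maximum flow = 11.
Cut capacity 11 equals the max flow, so it is a minimum cut.

Yes — it is a minimum cut (capacity 11).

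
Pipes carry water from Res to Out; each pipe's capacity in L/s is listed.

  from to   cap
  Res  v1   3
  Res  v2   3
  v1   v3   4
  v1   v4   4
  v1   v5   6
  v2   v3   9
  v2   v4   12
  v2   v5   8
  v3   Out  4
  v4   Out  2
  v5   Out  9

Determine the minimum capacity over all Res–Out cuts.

6

Augment Res→v1→v3→Out: bottleneck 3, flow now 3.
Augment Res→v2→v3→Out: bottleneck 1, flow now 4.
Augment Res→v2→v4→Out: bottleneck 2, flow now 6.
No augmenting path remains; maximum flow = 6.
By max-flow min-cut, the minimum cut capacity equals the max flow.
In the residual graph, reachable from Res: {Res}.
Min-cut edges: Res→v1 (3), Res→v2 (3); capacity 3 + 3 = 6.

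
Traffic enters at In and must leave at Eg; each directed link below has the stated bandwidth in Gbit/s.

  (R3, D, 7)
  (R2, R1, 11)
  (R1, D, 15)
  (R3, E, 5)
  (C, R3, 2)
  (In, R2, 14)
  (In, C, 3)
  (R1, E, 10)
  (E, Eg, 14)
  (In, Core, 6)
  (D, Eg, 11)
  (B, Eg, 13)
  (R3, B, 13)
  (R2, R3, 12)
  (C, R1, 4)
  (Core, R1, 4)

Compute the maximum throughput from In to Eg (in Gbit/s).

Augment In→C→R3→B→Eg: bottleneck 2, flow now 2.
Augment In→C→R1→E→Eg: bottleneck 1, flow now 3.
Augment In→Core→R1→E→Eg: bottleneck 4, flow now 7.
Augment In→R2→R3→B→Eg: bottleneck 11, flow now 18.
Augment In→R2→R3→E→Eg: bottleneck 1, flow now 19.
Augment In→R2→R1→E→Eg: bottleneck 2, flow now 21.
No augmenting path remains; maximum flow = 21.
In the residual graph, reachable from In: {In, Core}.
Min-cut edges: In→C (3), In→R2 (14), Core→R1 (4); capacity 3 + 14 + 4 = 21.
This cut is saturated, so no flow can exceed 21.

21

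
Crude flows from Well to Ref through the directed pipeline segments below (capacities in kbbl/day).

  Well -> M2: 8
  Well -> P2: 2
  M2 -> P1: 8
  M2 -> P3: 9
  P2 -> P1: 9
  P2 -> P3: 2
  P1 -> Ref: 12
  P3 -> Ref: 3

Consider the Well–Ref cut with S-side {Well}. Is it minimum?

Yes — it is a minimum cut (capacity 10).

Given cut capacity: 8 + 2 = 10.
Augment Well→M2→P1→Ref: bottleneck 8, flow now 8.
Augment Well→P2→P1→Ref: bottleneck 2, flow now 10.
No augmenting path remains; maximum flow = 10.
Cut capacity 10 equals the max flow, so it is a minimum cut.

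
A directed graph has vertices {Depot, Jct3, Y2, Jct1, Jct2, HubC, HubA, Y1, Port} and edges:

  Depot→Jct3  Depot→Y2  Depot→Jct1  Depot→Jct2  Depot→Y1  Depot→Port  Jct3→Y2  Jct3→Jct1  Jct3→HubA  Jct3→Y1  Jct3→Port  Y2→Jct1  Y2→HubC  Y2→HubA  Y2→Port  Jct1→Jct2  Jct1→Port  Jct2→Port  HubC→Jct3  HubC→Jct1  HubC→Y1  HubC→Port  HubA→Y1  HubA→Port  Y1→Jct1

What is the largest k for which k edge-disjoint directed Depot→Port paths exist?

Assign every edge capacity 1; by Menger, the answer equals the max flow.
Path Depot→Port (+1); total 1.
Path Depot→Jct3→Port (+1); total 2.
Path Depot→Y2→Port (+1); total 3.
Path Depot→Jct1→Port (+1); total 4.
Path Depot→Jct2→Port (+1); total 5.
No residual Depot→Port path; max flow = 5.
Certifying cut of size 5: {Depot→Jct3, Depot→Port, Depot→Y2, Jct1→Port, Jct2→Port}.

5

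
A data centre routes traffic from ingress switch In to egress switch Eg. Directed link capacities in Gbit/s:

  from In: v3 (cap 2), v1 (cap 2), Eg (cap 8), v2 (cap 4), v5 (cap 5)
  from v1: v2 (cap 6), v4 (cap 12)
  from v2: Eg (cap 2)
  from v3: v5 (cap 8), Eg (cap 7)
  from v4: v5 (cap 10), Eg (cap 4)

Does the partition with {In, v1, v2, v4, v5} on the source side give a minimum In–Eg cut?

No — its capacity is 16, but the minimum cut has capacity 14.

Given cut capacity: 2 + 8 + 2 + 4 = 16.
Augment In→Eg: bottleneck 8, flow now 8.
Augment In→v2→Eg: bottleneck 2, flow now 10.
Augment In→v3→Eg: bottleneck 2, flow now 12.
Augment In→v1→v4→Eg: bottleneck 2, flow now 14.
No augmenting path remains; maximum flow = 14.
In the residual graph, reachable from In: {In, v2, v5}.
Min-cut edges: In→v1 (2), In→v3 (2), In→Eg (8), v2→Eg (2); capacity 2 + 2 + 8 + 2 = 14.
Cut capacity 16 exceeds the max flow 14, so it is not minimum.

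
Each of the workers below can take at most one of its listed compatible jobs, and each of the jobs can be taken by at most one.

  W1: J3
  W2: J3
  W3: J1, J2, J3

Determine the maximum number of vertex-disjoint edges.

2

Unit-capacity flow: source→left, listed edges, right→sink; max matching = max flow.
Augmenting path W1→J3 (+1); matched 1.
Augmenting path W3→J1 (+1); matched 2.
No augmenting path remains; maximum matching = 2.
König certificate: {W3, J3} is a vertex cover of size 2 (every listed pair touches it), so no matching can be larger.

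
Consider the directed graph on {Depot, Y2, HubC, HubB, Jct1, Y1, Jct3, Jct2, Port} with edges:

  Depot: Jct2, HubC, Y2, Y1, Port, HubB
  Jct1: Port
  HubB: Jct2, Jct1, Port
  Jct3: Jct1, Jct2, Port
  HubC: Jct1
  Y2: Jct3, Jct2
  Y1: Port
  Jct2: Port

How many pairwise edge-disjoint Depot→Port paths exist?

Assign every edge capacity 1; by Menger, the answer equals the max flow.
Path Depot→Port (+1); total 1.
Path Depot→HubB→Port (+1); total 2.
Path Depot→Y1→Port (+1); total 3.
Path Depot→Jct2→Port (+1); total 4.
Path Depot→Y2→Jct3→Port (+1); total 5.
Path Depot→HubC→Jct1→Port (+1); total 6.
No residual Depot→Port path; max flow = 6.
Certifying cut of size 6: {Depot→HubB, Depot→HubC, Depot→Jct2, Depot→Port, Depot→Y1, Depot→Y2}.

6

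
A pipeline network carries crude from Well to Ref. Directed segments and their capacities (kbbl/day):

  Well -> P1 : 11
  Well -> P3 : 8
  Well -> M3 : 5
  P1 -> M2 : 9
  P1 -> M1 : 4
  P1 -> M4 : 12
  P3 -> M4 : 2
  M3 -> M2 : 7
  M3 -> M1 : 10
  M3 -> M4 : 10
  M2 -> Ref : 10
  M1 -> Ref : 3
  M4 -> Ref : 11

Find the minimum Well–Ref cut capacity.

Augment Well→P1→M2→Ref: bottleneck 9, flow now 9.
Augment Well→P1→M1→Ref: bottleneck 2, flow now 11.
Augment Well→P3→M4→Ref: bottleneck 2, flow now 13.
Augment Well→M3→M2→Ref: bottleneck 1, flow now 14.
Augment Well→M3→M1→Ref: bottleneck 1, flow now 15.
Augment Well→M3→M4→Ref: bottleneck 3, flow now 18.
No augmenting path remains; maximum flow = 18.
By max-flow min-cut, the minimum cut capacity equals the max flow.
In the residual graph, reachable from Well: {Well, P3}.
Min-cut edges: Well→P1 (11), Well→M3 (5), P3→M4 (2); capacity 11 + 5 + 2 = 18.

18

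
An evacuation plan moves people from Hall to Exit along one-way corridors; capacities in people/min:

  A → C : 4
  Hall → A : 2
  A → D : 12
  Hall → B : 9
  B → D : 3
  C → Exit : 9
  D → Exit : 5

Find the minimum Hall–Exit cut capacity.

5

Augment Hall→A→C→Exit: bottleneck 2, flow now 2.
Augment Hall→B→D→Exit: bottleneck 3, flow now 5.
No augmenting path remains; maximum flow = 5.
By max-flow min-cut, the minimum cut capacity equals the max flow.
In the residual graph, reachable from Hall: {Hall, B}.
Min-cut edges: Hall→A (2), B→D (3); capacity 2 + 3 = 5.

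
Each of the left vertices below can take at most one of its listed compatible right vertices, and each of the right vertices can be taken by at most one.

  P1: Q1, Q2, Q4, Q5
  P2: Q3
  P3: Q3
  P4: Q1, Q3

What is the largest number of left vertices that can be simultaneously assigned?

3

Unit-capacity flow: source→left, listed edges, right→sink; max matching = max flow.
Augmenting path P1→Q1 (+1); matched 1.
Augmenting path P2→Q3 (+1); matched 2.
Augmenting path P4→Q1→P1→Q2 (+1); matched 3.
No augmenting path remains; maximum matching = 3.
König certificate: {P1, P4, Q3} is a vertex cover of size 3 (every listed pair touches it), so no matching can be larger.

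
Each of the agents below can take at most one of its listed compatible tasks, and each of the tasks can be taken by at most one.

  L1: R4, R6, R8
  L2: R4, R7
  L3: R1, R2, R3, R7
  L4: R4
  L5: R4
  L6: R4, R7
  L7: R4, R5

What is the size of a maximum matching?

5

Unit-capacity flow: source→left, listed edges, right→sink; max matching = max flow.
Augmenting path L1→R4 (+1); matched 1.
Augmenting path L2→R7 (+1); matched 2.
Augmenting path L3→R1 (+1); matched 3.
Augmenting path L7→R5 (+1); matched 4.
Augmenting path L4→R4→L1→R6 (+1); matched 5.
No augmenting path remains; maximum matching = 5.
König certificate: {L1, L3, L7, R4, R7} is a vertex cover of size 5 (every listed pair touches it), so no matching can be larger.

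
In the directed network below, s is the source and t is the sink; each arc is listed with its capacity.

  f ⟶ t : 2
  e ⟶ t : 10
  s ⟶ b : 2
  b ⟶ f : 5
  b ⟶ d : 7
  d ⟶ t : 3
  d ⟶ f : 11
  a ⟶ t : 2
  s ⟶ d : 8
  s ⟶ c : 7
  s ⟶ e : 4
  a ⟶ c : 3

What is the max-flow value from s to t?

Augment s→d→t: bottleneck 3, flow now 3.
Augment s→e→t: bottleneck 4, flow now 7.
Augment s→b→f→t: bottleneck 2, flow now 9.
No augmenting path remains; maximum flow = 9.
In the residual graph, reachable from s: {s, b, c, d, f}.
Min-cut edges: s→e (4), d→t (3), f→t (2); capacity 4 + 3 + 2 = 9.
This cut is saturated, so no flow can exceed 9.

9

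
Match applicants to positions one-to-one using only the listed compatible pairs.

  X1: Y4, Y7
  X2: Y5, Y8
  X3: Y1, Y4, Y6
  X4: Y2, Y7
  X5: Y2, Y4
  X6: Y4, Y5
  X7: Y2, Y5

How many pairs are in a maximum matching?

Unit-capacity flow: source→left, listed edges, right→sink; max matching = max flow.
Augmenting path X1→Y4 (+1); matched 1.
Augmenting path X2→Y5 (+1); matched 2.
Augmenting path X3→Y1 (+1); matched 3.
Augmenting path X4→Y2 (+1); matched 4.
Augmenting path X5→Y2→X4→Y7 (+1); matched 5.
Augmenting path X6→Y5→X2→Y8 (+1); matched 6.
No augmenting path remains; maximum matching = 6.
König certificate: {X2, X3, Y2, Y4, Y5, Y7} is a vertex cover of size 6 (every listed pair touches it), so no matching can be larger.

6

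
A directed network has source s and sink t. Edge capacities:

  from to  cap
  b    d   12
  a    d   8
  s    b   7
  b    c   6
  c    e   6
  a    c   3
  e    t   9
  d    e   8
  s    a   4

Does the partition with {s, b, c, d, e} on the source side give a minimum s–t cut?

No — its capacity is 13, but the minimum cut has capacity 9.

Given cut capacity: 4 + 9 = 13.
Augment s→a→c→e→t: bottleneck 3, flow now 3.
Augment s→a→d→e→t: bottleneck 1, flow now 4.
Augment s→b→c→e→t: bottleneck 3, flow now 7.
Augment s→b→d→e→t: bottleneck 2, flow now 9.
No augmenting path remains; maximum flow = 9.
In the residual graph, reachable from s: {s, a, b, c, d, e}.
Min-cut edges: e→t (9); capacity 9 = 9.
Cut capacity 13 exceeds the max flow 9, so it is not minimum.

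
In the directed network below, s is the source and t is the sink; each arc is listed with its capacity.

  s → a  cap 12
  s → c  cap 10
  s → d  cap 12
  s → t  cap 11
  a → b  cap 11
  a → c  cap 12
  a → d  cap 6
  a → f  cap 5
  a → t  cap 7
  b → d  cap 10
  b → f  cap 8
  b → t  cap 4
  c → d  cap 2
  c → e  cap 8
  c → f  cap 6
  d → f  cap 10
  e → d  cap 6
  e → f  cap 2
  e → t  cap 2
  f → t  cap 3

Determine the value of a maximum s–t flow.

Augment s→t: bottleneck 11, flow now 11.
Augment s→a→t: bottleneck 7, flow now 18.
Augment s→a→b→t: bottleneck 4, flow now 22.
Augment s→a→f→t: bottleneck 1, flow now 23.
Augment s→c→e→t: bottleneck 2, flow now 25.
Augment s→c→f→t: bottleneck 2, flow now 27.
No augmenting path remains; maximum flow = 27.
In the residual graph, reachable from s: {s, a, b, c, d, e, f}.
Min-cut edges: s→t (11), a→t (7), b→t (4), e→t (2), f→t (3); capacity 11 + 7 + 4 + 2 + 3 = 27.
This cut is saturated, so no flow can exceed 27.

27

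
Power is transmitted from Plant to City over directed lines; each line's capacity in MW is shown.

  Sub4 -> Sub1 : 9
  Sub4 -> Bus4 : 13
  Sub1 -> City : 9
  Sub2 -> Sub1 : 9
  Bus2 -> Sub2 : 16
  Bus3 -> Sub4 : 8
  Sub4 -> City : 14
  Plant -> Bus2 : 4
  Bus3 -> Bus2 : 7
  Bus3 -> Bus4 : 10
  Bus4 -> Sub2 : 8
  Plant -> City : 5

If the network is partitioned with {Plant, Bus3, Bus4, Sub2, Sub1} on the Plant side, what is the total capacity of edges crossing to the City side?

Edges leaving {Plant, Bus3, Bus4, Sub2, Sub1}: Plant→Bus2 (4), Plant→City (5), Bus3→Sub4 (8), Bus3→Bus2 (7), Sub1→City (9).
Cut capacity = 4 + 5 + 8 + 7 + 9 = 33.

33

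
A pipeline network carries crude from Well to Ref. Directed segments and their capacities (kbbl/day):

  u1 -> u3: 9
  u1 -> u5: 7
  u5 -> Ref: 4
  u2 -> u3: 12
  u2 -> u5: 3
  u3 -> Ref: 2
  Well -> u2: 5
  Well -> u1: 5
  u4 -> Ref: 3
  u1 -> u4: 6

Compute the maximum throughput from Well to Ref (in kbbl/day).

Augment Well→u1→u3→Ref: bottleneck 2, flow now 2.
Augment Well→u1→u4→Ref: bottleneck 3, flow now 5.
Augment Well→u2→u5→Ref: bottleneck 3, flow now 8.
Augment Well→u2→u3→u1→u5→Ref: bottleneck 1, flow now 9. (uses reverse residual edge)
No augmenting path remains; maximum flow = 9.
In the residual graph, reachable from Well: {Well, u1, u2, u3, u4, u5}.
Min-cut edges: u3→Ref (2), u4→Ref (3), u5→Ref (4); capacity 2 + 3 + 4 = 9.
This cut is saturated, so no flow can exceed 9.

9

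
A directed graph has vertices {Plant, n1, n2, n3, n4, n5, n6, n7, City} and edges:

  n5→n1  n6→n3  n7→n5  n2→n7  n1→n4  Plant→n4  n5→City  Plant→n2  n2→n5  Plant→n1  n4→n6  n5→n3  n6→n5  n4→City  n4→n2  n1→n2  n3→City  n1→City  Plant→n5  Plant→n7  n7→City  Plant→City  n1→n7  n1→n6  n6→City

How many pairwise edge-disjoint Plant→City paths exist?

6

Assign every edge capacity 1; by Menger, the answer equals the max flow.
Path Plant→City (+1); total 1.
Path Plant→n1→City (+1); total 2.
Path Plant→n4→City (+1); total 3.
Path Plant→n5→City (+1); total 4.
Path Plant→n7→City (+1); total 5.
Path Plant→n2→n5→n3→City (+1); total 6.
No residual Plant→City path; max flow = 6.
Certifying cut of size 6: {Plant→City, Plant→n1, Plant→n2, Plant→n4, Plant→n5, Plant→n7}.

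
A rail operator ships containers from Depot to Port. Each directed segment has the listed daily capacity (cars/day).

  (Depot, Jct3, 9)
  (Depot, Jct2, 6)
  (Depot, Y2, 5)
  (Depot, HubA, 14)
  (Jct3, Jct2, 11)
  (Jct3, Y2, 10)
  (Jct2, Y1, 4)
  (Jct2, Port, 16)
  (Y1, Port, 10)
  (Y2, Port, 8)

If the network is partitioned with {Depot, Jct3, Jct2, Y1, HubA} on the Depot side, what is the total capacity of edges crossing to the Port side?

Edges leaving {Depot, Jct3, Jct2, Y1, HubA}: Depot→Y2 (5), Jct3→Y2 (10), Jct2→Port (16), Y1→Port (10).
Cut capacity = 5 + 10 + 16 + 10 = 41.

41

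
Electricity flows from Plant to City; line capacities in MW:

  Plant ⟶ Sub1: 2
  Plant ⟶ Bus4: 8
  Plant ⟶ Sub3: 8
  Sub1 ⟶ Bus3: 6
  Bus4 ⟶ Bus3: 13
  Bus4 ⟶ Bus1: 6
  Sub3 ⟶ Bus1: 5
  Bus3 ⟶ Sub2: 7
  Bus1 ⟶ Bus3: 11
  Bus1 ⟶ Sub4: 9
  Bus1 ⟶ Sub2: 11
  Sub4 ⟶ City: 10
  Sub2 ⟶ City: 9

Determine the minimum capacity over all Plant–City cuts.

15

Augment Plant→Sub1→Bus3→Sub2→City: bottleneck 2, flow now 2.
Augment Plant→Bus4→Bus3→Sub2→City: bottleneck 5, flow now 7.
Augment Plant→Bus4→Bus1→Sub4→City: bottleneck 3, flow now 10.
Augment Plant→Sub3→Bus1→Sub4→City: bottleneck 5, flow now 15.
No augmenting path remains; maximum flow = 15.
By max-flow min-cut, the minimum cut capacity equals the max flow.
In the residual graph, reachable from Plant: {Plant, Sub3}.
Min-cut edges: Plant→Sub1 (2), Plant→Bus4 (8), Sub3→Bus1 (5); capacity 2 + 8 + 5 = 15.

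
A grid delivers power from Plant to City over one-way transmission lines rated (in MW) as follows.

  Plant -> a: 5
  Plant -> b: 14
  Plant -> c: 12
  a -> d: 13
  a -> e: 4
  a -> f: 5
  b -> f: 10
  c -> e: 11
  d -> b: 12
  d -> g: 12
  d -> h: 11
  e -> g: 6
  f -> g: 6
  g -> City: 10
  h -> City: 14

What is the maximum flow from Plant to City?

Augment Plant→a→d→g→City: bottleneck 5, flow now 5.
Augment Plant→b→f→g→City: bottleneck 5, flow now 10.
Augment Plant→b→f→g→d→h→City: bottleneck 1, flow now 11. (uses reverse residual edge)
Augment Plant→c→e→g→d→h→City: bottleneck 4, flow now 15. (uses reverse residual edge)
No augmenting path remains; maximum flow = 15.
In the residual graph, reachable from Plant: {Plant, b, c, e, f, g}.
Min-cut edges: Plant→a (5), g→City (10); capacity 5 + 10 = 15.
This cut is saturated, so no flow can exceed 15.

15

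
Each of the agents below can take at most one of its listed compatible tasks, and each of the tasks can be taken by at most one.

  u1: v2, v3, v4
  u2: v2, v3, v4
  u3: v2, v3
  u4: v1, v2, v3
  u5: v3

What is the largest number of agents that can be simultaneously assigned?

Unit-capacity flow: source→left, listed edges, right→sink; max matching = max flow.
Augmenting path u1→v2 (+1); matched 1.
Augmenting path u2→v3 (+1); matched 2.
Augmenting path u4→v1 (+1); matched 3.
Augmenting path u3→v2→u1→v4 (+1); matched 4.
No augmenting path remains; maximum matching = 4.
König certificate: {u4, v2, v3, v4} is a vertex cover of size 4 (every listed pair touches it), so no matching can be larger.

4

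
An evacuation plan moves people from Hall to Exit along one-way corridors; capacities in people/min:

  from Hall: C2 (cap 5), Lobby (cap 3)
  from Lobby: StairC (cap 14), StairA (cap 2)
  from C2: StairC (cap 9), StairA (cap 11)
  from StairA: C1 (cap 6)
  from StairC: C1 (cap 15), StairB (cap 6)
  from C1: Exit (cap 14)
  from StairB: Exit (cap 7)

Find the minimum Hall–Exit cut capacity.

Augment Hall→Lobby→StairA→C1→Exit: bottleneck 2, flow now 2.
Augment Hall→Lobby→StairC→C1→Exit: bottleneck 1, flow now 3.
Augment Hall→C2→StairA→C1→Exit: bottleneck 4, flow now 7.
Augment Hall→C2→StairC→C1→Exit: bottleneck 1, flow now 8.
No augmenting path remains; maximum flow = 8.
By max-flow min-cut, the minimum cut capacity equals the max flow.
In the residual graph, reachable from Hall: {Hall}.
Min-cut edges: Hall→Lobby (3), Hall→C2 (5); capacity 3 + 5 = 8.

8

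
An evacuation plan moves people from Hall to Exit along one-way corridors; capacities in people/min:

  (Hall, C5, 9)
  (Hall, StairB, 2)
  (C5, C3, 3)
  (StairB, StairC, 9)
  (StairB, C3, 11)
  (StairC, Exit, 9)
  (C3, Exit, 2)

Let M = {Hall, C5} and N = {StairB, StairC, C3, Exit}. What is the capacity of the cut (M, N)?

Edges leaving {Hall, C5}: Hall→StairB (2), C5→C3 (3).
Cut capacity = 2 + 3 = 5.

5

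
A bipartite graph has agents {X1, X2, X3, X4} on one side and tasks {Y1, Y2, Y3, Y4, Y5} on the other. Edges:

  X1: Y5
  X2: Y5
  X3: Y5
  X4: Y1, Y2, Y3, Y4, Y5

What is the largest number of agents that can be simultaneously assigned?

2

Unit-capacity flow: source→left, listed edges, right→sink; max matching = max flow.
Augmenting path X1→Y5 (+1); matched 1.
Augmenting path X4→Y1 (+1); matched 2.
No augmenting path remains; maximum matching = 2.
König certificate: {X4, Y5} is a vertex cover of size 2 (every listed pair touches it), so no matching can be larger.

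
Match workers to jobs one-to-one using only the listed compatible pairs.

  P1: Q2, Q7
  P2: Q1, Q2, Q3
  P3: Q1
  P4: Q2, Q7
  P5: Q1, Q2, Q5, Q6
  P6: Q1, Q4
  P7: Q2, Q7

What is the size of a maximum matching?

6

Unit-capacity flow: source→left, listed edges, right→sink; max matching = max flow.
Augmenting path P1→Q2 (+1); matched 1.
Augmenting path P2→Q1 (+1); matched 2.
Augmenting path P4→Q7 (+1); matched 3.
Augmenting path P5→Q5 (+1); matched 4.
Augmenting path P6→Q4 (+1); matched 5.
Augmenting path P3→Q1→P2→Q3 (+1); matched 6.
No augmenting path remains; maximum matching = 6.
König certificate: {P2, P3, P5, P6, Q2, Q7} is a vertex cover of size 6 (every listed pair touches it), so no matching can be larger.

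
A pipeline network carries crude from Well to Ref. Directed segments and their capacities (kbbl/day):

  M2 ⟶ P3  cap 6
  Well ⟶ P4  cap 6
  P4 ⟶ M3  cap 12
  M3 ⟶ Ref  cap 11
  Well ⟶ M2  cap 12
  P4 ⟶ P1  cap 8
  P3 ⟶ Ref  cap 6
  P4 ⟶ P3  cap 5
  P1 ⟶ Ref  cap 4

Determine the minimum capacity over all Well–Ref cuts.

Augment Well→P4→P3→Ref: bottleneck 5, flow now 5.
Augment Well→P4→P1→Ref: bottleneck 1, flow now 6.
Augment Well→M2→P3→Ref: bottleneck 1, flow now 7.
Augment Well→M2→P3→P4→P1→Ref: bottleneck 3, flow now 10. (uses reverse residual edge)
Augment Well→M2→P3→P4→M3→Ref: bottleneck 2, flow now 12. (uses reverse residual edge)
No augmenting path remains; maximum flow = 12.
By max-flow min-cut, the minimum cut capacity equals the max flow.
In the residual graph, reachable from Well: {Well, M2}.
Min-cut edges: Well→P4 (6), M2→P3 (6); capacity 6 + 6 = 12.

12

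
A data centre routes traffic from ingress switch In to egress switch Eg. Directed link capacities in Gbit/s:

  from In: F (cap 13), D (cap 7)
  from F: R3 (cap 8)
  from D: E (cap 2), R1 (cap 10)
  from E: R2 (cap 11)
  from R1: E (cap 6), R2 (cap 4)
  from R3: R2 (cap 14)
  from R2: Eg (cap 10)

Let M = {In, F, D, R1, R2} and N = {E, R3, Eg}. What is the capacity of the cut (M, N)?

Edges leaving {In, F, D, R1, R2}: F→R3 (8), D→E (2), R1→E (6), R2→Eg (10).
Cut capacity = 8 + 2 + 6 + 10 = 26.

26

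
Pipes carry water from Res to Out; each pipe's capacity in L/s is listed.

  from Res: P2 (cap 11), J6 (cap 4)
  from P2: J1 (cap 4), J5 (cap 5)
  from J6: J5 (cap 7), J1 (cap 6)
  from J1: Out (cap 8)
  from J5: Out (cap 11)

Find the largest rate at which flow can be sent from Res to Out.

13

Augment Res→P2→J1→Out: bottleneck 4, flow now 4.
Augment Res→P2→J5→Out: bottleneck 5, flow now 9.
Augment Res→J6→J1→Out: bottleneck 4, flow now 13.
No augmenting path remains; maximum flow = 13.
In the residual graph, reachable from Res: {Res, P2}.
Min-cut edges: Res→J6 (4), P2→J1 (4), P2→J5 (5); capacity 4 + 4 + 5 = 13.
This cut is saturated, so no flow can exceed 13.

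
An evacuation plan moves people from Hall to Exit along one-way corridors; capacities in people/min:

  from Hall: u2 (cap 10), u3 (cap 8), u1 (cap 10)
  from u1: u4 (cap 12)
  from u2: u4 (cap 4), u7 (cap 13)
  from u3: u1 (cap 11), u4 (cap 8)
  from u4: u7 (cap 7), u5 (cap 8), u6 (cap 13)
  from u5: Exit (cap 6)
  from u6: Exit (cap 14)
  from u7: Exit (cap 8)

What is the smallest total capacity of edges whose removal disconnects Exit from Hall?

27

Augment Hall→u2→u7→Exit: bottleneck 8, flow now 8.
Augment Hall→u1→u4→u5→Exit: bottleneck 6, flow now 14.
Augment Hall→u1→u4→u6→Exit: bottleneck 4, flow now 18.
Augment Hall→u2→u4→u6→Exit: bottleneck 2, flow now 20.
Augment Hall→u3→u4→u6→Exit: bottleneck 7, flow now 27.
No augmenting path remains; maximum flow = 27.
By max-flow min-cut, the minimum cut capacity equals the max flow.
In the residual graph, reachable from Hall: {Hall, u1, u2, u3, u4, u5, u7}.
Min-cut edges: u4→u6 (13), u5→Exit (6), u7→Exit (8); capacity 13 + 6 + 8 = 27.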